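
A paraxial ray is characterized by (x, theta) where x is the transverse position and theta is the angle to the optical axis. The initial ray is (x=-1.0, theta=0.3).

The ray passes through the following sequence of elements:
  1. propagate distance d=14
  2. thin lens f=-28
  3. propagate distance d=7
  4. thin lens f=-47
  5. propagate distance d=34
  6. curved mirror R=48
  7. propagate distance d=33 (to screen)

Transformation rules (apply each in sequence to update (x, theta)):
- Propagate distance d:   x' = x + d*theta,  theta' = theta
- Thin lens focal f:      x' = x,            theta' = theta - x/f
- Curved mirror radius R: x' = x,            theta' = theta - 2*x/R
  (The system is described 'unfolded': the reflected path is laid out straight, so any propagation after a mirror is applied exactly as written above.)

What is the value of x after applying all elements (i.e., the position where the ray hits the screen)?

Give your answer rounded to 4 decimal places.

Initial: x=-1.0000 theta=0.3000
After 1 (propagate distance d=14): x=3.2000 theta=0.3000
After 2 (thin lens f=-28): x=3.2000 theta=29/70 (≈0.4143)
After 3 (propagate distance d=7): x=6.1000 theta=29/70 (≈0.4143)
After 4 (thin lens f=-47): x=6.1000 theta=179/329 (≈0.5441)
After 5 (propagate distance d=34): x=80929/3290 (≈24.5985) theta=179/329 (≈0.5441)
After 6 (curved mirror R=48): x=80929/3290 (≈24.5985) theta=-37969/78960 (≈-0.4809)
After 7 (propagate distance d=33 (to screen)): x=229773/26320 (≈8.7300) theta=-37969/78960 (≈-0.4809)
Rounded to 4 decimal places: x = 8.7300

Answer: 8.7300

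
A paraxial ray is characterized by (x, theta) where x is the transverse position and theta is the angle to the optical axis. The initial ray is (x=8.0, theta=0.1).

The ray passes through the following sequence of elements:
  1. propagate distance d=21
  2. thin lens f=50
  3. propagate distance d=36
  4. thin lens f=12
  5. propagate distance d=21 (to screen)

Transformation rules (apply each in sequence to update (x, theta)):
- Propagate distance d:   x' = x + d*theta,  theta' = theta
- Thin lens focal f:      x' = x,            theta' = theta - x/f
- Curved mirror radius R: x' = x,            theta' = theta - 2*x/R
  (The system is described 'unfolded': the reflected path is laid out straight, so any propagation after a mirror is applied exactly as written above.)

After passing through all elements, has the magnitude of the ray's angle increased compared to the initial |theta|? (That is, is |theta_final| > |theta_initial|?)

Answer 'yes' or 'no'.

Initial: x=8.0000 theta=0.1000
After 1 (propagate distance d=21): x=10.1000 theta=0.1000
After 2 (thin lens f=50): x=10.1000 theta=-0.1020
After 3 (propagate distance d=36): x=6.4280 theta=-0.1020
After 4 (thin lens f=12): x=6.4280 theta=-1913/3000 (≈-0.6377)
After 5 (propagate distance d=21 (to screen)): x=-6.9630 theta=-1913/3000 (≈-0.6377)
|theta_initial|=0.1000 |theta_final|=1913/3000 (≈0.6377) -> increased

Answer: yes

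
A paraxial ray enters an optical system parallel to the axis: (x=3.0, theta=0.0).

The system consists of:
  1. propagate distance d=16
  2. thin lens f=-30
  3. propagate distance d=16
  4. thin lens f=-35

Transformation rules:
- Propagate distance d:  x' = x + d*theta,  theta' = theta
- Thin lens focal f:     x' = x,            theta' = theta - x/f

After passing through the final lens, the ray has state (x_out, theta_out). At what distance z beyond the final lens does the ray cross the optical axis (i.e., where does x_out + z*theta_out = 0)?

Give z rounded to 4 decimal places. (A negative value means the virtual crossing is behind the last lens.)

Initial: x=3.0000 theta=0.0000
After 1 (propagate distance d=16): x=3.0000 theta=0.0000
After 2 (thin lens f=-30): x=3.0000 theta=0.1000
After 3 (propagate distance d=16): x=4.6000 theta=0.1000
After 4 (thin lens f=-35): x=4.6000 theta=81/350 (≈0.2314)
z_focus = -x_out/theta_out = -(4.6000)/(81/350) = -1610/81 ≈ -19.8765
Rounded to 4 decimal places: z = -19.8765

Answer: -19.8765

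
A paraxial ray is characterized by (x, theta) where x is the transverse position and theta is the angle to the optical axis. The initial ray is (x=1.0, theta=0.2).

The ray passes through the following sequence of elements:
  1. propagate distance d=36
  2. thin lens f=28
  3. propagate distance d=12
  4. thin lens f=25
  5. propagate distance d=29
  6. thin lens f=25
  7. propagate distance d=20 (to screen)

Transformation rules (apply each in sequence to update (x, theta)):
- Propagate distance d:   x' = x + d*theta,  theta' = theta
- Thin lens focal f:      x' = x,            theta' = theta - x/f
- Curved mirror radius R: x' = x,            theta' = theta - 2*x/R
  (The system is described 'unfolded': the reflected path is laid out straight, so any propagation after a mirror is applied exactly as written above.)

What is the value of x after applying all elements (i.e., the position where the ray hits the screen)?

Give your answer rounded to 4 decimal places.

Answer: -8.2910

Derivation:
Initial: x=1.0000 theta=0.2000
After 1 (propagate distance d=36): x=8.2000 theta=0.2000
After 2 (thin lens f=28): x=8.2000 theta=-13/140 (≈-0.0929)
After 3 (propagate distance d=12): x=248/35 (≈7.0857) theta=-13/140 (≈-0.0929)
After 4 (thin lens f=25): x=248/35 (≈7.0857) theta=-1317/3500 (≈-0.3763)
After 5 (propagate distance d=29): x=-13393/3500 (≈-3.8266) theta=-1317/3500 (≈-0.3763)
After 6 (thin lens f=25): x=-13393/3500 (≈-3.8266) theta=-4883/21875 (≈-0.2232)
After 7 (propagate distance d=20 (to screen)): x=-145093/17500 (≈-8.2910) theta=-4883/21875 (≈-0.2232)
Rounded to 4 decimal places: x = -8.2910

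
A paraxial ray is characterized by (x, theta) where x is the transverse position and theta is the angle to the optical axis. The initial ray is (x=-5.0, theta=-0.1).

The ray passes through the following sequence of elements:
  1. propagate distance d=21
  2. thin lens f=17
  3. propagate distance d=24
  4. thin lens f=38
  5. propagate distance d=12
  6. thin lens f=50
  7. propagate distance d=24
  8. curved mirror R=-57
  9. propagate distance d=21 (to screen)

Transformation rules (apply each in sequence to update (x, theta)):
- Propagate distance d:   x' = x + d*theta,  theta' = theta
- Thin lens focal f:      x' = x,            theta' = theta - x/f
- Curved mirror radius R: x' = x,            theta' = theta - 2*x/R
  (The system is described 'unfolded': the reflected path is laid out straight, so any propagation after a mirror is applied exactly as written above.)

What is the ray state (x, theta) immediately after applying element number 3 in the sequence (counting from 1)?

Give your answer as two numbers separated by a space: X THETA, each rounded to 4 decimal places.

Answer: 0.5235 0.3176

Derivation:
Initial: x=-5.0000 theta=-0.1000
After 1 (propagate distance d=21): x=-7.1000 theta=-0.1000
After 2 (thin lens f=17): x=-7.1000 theta=27/85 (≈0.3176)
After 3 (propagate distance d=24): x=89/170 (≈0.5235) theta=27/85 (≈0.3176)
Rounded to 4 decimal places: x = 0.5235, theta = 0.3176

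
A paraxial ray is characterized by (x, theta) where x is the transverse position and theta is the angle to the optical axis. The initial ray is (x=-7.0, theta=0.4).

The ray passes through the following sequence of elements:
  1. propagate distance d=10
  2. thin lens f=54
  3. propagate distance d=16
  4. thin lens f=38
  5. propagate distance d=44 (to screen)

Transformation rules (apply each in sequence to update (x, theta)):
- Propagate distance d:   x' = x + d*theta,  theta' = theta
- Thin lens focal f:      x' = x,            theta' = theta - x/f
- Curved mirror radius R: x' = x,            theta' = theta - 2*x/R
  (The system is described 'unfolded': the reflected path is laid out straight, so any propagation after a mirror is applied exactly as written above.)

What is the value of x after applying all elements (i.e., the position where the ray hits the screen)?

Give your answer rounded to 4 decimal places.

Answer: 19.3673

Derivation:
Initial: x=-7.0000 theta=0.4000
After 1 (propagate distance d=10): x=-3.0000 theta=0.4000
After 2 (thin lens f=54): x=-3.0000 theta=41/90 (≈0.4556)
After 3 (propagate distance d=16): x=193/45 (≈4.2889) theta=41/90 (≈0.4556)
After 4 (thin lens f=38): x=193/45 (≈4.2889) theta=293/855 (≈0.3427)
After 5 (propagate distance d=44 (to screen)): x=16559/855 (≈19.3673) theta=293/855 (≈0.3427)
Rounded to 4 decimal places: x = 19.3673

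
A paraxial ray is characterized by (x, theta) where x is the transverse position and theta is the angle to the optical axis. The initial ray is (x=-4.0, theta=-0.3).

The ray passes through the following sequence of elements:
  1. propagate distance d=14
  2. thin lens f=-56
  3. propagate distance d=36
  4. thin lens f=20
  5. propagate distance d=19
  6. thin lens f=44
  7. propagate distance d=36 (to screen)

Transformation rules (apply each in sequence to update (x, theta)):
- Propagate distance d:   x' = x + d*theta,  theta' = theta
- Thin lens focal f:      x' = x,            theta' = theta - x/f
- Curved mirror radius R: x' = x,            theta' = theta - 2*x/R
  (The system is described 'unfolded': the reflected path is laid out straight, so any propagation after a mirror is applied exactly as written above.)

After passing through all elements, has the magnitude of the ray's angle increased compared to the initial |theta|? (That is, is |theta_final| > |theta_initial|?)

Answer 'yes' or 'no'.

Answer: yes

Derivation:
Initial: x=-4.0000 theta=-0.3000
After 1 (propagate distance d=14): x=-8.2000 theta=-0.3000
After 2 (thin lens f=-56): x=-8.2000 theta=-25/56 (≈-0.4464)
After 3 (propagate distance d=36): x=-1699/70 (≈-24.2714) theta=-25/56 (≈-0.4464)
After 4 (thin lens f=20): x=-1699/70 (≈-24.2714) theta=537/700 (≈0.7671)
After 5 (propagate distance d=19): x=-6787/700 (≈-9.6957) theta=537/700 (≈0.7671)
After 6 (thin lens f=44): x=-6787/700 (≈-9.6957) theta=0.9875
After 7 (propagate distance d=36 (to screen)): x=9049/350 (≈25.8543) theta=0.9875
|theta_initial|=0.3000 |theta_final|=0.9875 -> increased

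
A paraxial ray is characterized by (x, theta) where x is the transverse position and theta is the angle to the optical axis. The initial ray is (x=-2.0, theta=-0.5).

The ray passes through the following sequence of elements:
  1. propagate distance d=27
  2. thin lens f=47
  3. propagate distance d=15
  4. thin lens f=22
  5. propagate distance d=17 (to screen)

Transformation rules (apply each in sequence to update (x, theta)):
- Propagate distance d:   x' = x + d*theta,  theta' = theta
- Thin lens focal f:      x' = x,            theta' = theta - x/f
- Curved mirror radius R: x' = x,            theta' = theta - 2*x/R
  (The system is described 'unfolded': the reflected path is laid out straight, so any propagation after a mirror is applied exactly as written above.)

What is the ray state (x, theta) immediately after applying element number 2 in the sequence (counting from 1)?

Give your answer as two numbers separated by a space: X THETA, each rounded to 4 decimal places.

Answer: -15.5000 -0.1702

Derivation:
Initial: x=-2.0000 theta=-0.5000
After 1 (propagate distance d=27): x=-15.5000 theta=-0.5000
After 2 (thin lens f=47): x=-15.5000 theta=-8/47 (≈-0.1702)
Rounded to 4 decimal places: x = -15.5000, theta = -0.1702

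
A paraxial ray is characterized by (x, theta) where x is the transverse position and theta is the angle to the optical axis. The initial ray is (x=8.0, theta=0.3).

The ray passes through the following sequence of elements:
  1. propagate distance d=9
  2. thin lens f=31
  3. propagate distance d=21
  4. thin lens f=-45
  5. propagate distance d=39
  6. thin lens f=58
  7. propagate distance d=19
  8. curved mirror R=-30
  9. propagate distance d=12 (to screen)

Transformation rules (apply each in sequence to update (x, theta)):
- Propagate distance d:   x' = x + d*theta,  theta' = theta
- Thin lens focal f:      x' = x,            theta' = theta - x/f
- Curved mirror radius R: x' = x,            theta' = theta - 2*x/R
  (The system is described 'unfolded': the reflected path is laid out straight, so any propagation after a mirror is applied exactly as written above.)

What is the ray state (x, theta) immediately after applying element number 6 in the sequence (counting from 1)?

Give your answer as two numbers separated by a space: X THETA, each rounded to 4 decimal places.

Answer: 16.4417 -0.1119

Derivation:
Initial: x=8.0000 theta=0.3000
After 1 (propagate distance d=9): x=10.7000 theta=0.3000
After 2 (thin lens f=31): x=10.7000 theta=-7/155 (≈-0.0452)
After 3 (propagate distance d=21): x=3023/310 (≈9.7516) theta=-7/155 (≈-0.0452)
After 4 (thin lens f=-45): x=3023/310 (≈9.7516) theta=2393/13950 (≈0.1715)
After 5 (propagate distance d=39): x=38227/2325 (≈16.4417) theta=2393/13950 (≈0.1715)
After 6 (thin lens f=58): x=38227/2325 (≈16.4417) theta=-22642/202275 (≈-0.1119)
Rounded to 4 decimal places: x = 16.4417, theta = -0.1119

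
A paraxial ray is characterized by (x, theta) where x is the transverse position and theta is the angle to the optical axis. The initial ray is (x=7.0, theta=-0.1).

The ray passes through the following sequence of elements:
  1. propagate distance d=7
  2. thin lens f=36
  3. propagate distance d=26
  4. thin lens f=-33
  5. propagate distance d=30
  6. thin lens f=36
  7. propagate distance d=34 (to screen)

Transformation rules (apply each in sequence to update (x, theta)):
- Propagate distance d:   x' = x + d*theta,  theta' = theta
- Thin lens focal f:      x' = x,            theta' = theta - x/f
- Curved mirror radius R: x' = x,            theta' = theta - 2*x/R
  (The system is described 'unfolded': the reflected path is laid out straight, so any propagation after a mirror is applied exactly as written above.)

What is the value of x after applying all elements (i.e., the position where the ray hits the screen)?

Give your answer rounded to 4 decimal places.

Answer: -10.7742

Derivation:
Initial: x=7.0000 theta=-0.1000
After 1 (propagate distance d=7): x=6.3000 theta=-0.1000
After 2 (thin lens f=36): x=6.3000 theta=-0.2750
After 3 (propagate distance d=26): x=-0.8500 theta=-0.2750
After 4 (thin lens f=-33): x=-0.8500 theta=-397/1320 (≈-0.3008)
After 5 (propagate distance d=30): x=-543/55 (≈-9.8727) theta=-397/1320 (≈-0.3008)
After 6 (thin lens f=36): x=-543/55 (≈-9.8727) theta=-7/264 (≈-0.0265)
After 7 (propagate distance d=34 (to screen)): x=-7111/660 (≈-10.7742) theta=-7/264 (≈-0.0265)
Rounded to 4 decimal places: x = -10.7742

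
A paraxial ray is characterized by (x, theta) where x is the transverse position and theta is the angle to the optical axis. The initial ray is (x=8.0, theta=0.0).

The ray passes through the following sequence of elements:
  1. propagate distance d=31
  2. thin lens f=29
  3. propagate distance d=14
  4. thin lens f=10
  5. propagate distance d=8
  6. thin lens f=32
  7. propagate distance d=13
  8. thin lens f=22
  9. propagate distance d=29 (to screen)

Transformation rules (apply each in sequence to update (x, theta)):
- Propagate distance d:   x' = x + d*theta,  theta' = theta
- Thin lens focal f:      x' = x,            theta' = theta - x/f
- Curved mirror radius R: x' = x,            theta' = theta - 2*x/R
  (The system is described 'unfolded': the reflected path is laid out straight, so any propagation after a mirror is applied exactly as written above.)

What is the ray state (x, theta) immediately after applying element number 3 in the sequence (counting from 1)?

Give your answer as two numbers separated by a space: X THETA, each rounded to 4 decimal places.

Answer: 4.1379 -0.2759

Derivation:
Initial: x=8.0000 theta=0.0000
After 1 (propagate distance d=31): x=8.0000 theta=0.0000
After 2 (thin lens f=29): x=8.0000 theta=-8/29 (≈-0.2759)
After 3 (propagate distance d=14): x=120/29 (≈4.1379) theta=-8/29 (≈-0.2759)
Rounded to 4 decimal places: x = 4.1379, theta = -0.2759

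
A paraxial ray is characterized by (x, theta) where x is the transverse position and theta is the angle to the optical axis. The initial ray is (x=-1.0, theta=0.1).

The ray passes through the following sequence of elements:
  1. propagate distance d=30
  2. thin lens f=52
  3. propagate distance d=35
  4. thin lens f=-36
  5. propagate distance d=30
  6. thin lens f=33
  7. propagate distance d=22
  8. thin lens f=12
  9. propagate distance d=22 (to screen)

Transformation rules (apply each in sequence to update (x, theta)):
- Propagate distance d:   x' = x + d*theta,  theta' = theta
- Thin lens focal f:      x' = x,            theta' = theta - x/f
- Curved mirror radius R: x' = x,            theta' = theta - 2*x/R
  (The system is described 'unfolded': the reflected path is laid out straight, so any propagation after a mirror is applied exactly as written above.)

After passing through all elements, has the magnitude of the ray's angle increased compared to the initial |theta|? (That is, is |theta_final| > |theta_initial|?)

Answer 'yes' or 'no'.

Initial: x=-1.0000 theta=0.1000
After 1 (propagate distance d=30): x=2.0000 theta=0.1000
After 2 (thin lens f=52): x=2.0000 theta=4/65 (≈0.0615)
After 3 (propagate distance d=35): x=54/13 (≈4.1538) theta=4/65 (≈0.0615)
After 4 (thin lens f=-36): x=54/13 (≈4.1538) theta=23/130 (≈0.1769)
After 5 (propagate distance d=30): x=123/13 (≈9.4615) theta=23/130 (≈0.1769)
After 6 (thin lens f=33): x=123/13 (≈9.4615) theta=-157/1430 (≈-0.1098)
After 7 (propagate distance d=22): x=458/65 (≈7.0462) theta=-157/1430 (≈-0.1098)
After 8 (thin lens f=12): x=458/65 (≈7.0462) theta=-23/33 (≈-0.6970)
After 9 (propagate distance d=22 (to screen)): x=-1616/195 (≈-8.2872) theta=-23/33 (≈-0.6970)
|theta_initial|=0.1000 |theta_final|=23/33 (≈0.6970) -> increased

Answer: yes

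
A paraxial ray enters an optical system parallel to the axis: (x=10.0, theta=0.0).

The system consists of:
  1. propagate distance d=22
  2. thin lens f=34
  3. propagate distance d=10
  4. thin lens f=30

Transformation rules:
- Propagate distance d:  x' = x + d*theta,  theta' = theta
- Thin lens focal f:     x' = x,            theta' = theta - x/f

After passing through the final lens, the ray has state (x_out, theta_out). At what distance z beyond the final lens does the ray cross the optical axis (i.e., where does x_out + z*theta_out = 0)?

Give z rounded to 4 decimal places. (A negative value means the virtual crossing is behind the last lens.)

Answer: 13.3333

Derivation:
Initial: x=10.0000 theta=0.0000
After 1 (propagate distance d=22): x=10.0000 theta=0.0000
After 2 (thin lens f=34): x=10.0000 theta=-5/17 (≈-0.2941)
After 3 (propagate distance d=10): x=120/17 (≈7.0588) theta=-5/17 (≈-0.2941)
After 4 (thin lens f=30): x=120/17 (≈7.0588) theta=-9/17 (≈-0.5294)
z_focus = -x_out/theta_out = -(120/17)/(-9/17) = 40/3 ≈ 13.3333
Rounded to 4 decimal places: z = 13.3333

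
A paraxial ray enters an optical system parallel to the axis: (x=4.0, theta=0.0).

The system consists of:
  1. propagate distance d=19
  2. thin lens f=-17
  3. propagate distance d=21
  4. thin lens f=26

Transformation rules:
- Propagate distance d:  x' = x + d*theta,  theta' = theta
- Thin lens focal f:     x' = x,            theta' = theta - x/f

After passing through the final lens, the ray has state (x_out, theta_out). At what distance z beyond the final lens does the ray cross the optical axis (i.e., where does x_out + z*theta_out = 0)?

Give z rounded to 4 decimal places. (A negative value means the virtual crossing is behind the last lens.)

Answer: 82.3333

Derivation:
Initial: x=4.0000 theta=0.0000
After 1 (propagate distance d=19): x=4.0000 theta=0.0000
After 2 (thin lens f=-17): x=4.0000 theta=4/17 (≈0.2353)
After 3 (propagate distance d=21): x=152/17 (≈8.9412) theta=4/17 (≈0.2353)
After 4 (thin lens f=26): x=152/17 (≈8.9412) theta=-24/221 (≈-0.1086)
z_focus = -x_out/theta_out = -(152/17)/(-24/221) = 247/3 ≈ 82.3333
Rounded to 4 decimal places: z = 82.3333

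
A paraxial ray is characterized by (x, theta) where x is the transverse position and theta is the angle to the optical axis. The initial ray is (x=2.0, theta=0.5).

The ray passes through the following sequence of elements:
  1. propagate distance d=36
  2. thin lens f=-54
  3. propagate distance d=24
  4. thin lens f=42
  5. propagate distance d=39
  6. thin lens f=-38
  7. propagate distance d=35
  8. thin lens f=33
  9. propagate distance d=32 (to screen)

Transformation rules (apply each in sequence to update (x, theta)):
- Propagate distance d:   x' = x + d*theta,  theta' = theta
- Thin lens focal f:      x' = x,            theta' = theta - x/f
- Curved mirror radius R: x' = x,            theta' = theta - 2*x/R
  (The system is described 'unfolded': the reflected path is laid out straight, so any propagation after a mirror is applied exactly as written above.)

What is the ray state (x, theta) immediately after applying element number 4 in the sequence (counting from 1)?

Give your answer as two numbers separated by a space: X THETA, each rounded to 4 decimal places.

Answer: 40.8889 -0.1032

Derivation:
Initial: x=2.0000 theta=0.5000
After 1 (propagate distance d=36): x=20.0000 theta=0.5000
After 2 (thin lens f=-54): x=20.0000 theta=47/54 (≈0.8704)
After 3 (propagate distance d=24): x=368/9 (≈40.8889) theta=47/54 (≈0.8704)
After 4 (thin lens f=42): x=368/9 (≈40.8889) theta=-13/126 (≈-0.1032)
Rounded to 4 decimal places: x = 40.8889, theta = -0.1032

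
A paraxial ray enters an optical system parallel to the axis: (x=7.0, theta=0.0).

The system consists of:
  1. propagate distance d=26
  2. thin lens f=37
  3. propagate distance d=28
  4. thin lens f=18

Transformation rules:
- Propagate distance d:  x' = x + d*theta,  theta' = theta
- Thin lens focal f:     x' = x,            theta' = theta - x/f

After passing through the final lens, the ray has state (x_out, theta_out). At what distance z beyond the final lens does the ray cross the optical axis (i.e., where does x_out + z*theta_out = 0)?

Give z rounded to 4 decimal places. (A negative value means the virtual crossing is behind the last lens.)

Answer: 6.0000

Derivation:
Initial: x=7.0000 theta=0.0000
After 1 (propagate distance d=26): x=7.0000 theta=0.0000
After 2 (thin lens f=37): x=7.0000 theta=-7/37 (≈-0.1892)
After 3 (propagate distance d=28): x=63/37 (≈1.7027) theta=-7/37 (≈-0.1892)
After 4 (thin lens f=18): x=63/37 (≈1.7027) theta=-21/74 (≈-0.2838)
z_focus = -x_out/theta_out = -(63/37)/(-21/74) = 6.0000
Rounded to 4 decimal places: z = 6.0000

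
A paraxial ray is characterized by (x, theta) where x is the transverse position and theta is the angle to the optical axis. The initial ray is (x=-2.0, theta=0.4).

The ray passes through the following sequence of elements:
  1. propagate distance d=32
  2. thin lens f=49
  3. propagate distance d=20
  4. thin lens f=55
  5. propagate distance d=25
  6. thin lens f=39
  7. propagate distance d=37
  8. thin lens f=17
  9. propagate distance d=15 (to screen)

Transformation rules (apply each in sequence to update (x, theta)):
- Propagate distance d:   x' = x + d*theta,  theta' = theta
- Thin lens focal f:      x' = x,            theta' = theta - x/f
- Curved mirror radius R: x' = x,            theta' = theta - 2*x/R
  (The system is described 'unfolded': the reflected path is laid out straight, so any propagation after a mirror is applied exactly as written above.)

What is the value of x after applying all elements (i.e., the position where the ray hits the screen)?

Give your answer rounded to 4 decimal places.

Answer: -6.2601

Derivation:
Initial: x=-2.0000 theta=0.4000
After 1 (propagate distance d=32): x=10.8000 theta=0.4000
After 2 (thin lens f=49): x=10.8000 theta=44/245 (≈0.1796)
After 3 (propagate distance d=20): x=3526/245 (≈14.3918) theta=44/245 (≈0.1796)
After 4 (thin lens f=55): x=3526/245 (≈14.3918) theta=-158/1925 (≈-0.0821)
After 5 (propagate distance d=25): x=33256/2695 (≈12.3399) theta=-158/1925 (≈-0.0821)
After 6 (thin lens f=39): x=33256/2695 (≈12.3399) theta=-209414/525525 (≈-0.3985)
After 7 (propagate distance d=37): x=-1263398/525525 (≈-2.4041) theta=-209414/525525 (≈-0.3985)
After 8 (thin lens f=17): x=-1263398/525525 (≈-2.4041) theta=-459328/1786785 (≈-0.2571)
After 9 (propagate distance d=15 (to screen)): x=-5084306/812175 (≈-6.2601) theta=-459328/1786785 (≈-0.2571)
Rounded to 4 decimal places: x = -6.2601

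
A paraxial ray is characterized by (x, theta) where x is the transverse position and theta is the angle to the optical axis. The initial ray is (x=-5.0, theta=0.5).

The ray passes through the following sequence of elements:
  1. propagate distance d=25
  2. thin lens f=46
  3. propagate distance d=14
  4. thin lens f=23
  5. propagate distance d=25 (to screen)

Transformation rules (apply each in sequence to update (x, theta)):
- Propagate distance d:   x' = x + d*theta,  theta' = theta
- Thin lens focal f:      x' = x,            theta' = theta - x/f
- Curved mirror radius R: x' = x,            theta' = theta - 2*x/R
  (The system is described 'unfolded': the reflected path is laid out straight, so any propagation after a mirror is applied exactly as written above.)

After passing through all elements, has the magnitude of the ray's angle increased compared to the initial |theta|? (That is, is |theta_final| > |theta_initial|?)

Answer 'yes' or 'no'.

Initial: x=-5.0000 theta=0.5000
After 1 (propagate distance d=25): x=7.5000 theta=0.5000
After 2 (thin lens f=46): x=7.5000 theta=31/92 (≈0.3370)
After 3 (propagate distance d=14): x=281/23 (≈12.2174) theta=31/92 (≈0.3370)
After 4 (thin lens f=23): x=281/23 (≈12.2174) theta=-411/2116 (≈-0.1942)
After 5 (propagate distance d=25 (to screen)): x=15577/2116 (≈7.3615) theta=-411/2116 (≈-0.1942)
|theta_initial|=0.5000 |theta_final|=411/2116 (≈0.1942) -> not increased

Answer: no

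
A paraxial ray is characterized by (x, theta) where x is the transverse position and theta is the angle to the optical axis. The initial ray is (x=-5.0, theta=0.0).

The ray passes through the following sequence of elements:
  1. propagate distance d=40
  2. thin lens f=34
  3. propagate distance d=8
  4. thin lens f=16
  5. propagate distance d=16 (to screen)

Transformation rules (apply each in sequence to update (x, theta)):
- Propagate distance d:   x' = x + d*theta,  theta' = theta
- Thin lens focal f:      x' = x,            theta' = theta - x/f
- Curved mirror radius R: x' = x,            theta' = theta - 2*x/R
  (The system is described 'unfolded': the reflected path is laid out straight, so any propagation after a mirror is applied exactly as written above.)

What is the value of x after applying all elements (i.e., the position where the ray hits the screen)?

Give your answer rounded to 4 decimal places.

Initial: x=-5.0000 theta=0.0000
After 1 (propagate distance d=40): x=-5.0000 theta=0.0000
After 2 (thin lens f=34): x=-5.0000 theta=5/34 (≈0.1471)
After 3 (propagate distance d=8): x=-65/17 (≈-3.8235) theta=5/34 (≈0.1471)
After 4 (thin lens f=16): x=-65/17 (≈-3.8235) theta=105/272 (≈0.3860)
After 5 (propagate distance d=16 (to screen)): x=40/17 (≈2.3529) theta=105/272 (≈0.3860)
Rounded to 4 decimal places: x = 2.3529

Answer: 2.3529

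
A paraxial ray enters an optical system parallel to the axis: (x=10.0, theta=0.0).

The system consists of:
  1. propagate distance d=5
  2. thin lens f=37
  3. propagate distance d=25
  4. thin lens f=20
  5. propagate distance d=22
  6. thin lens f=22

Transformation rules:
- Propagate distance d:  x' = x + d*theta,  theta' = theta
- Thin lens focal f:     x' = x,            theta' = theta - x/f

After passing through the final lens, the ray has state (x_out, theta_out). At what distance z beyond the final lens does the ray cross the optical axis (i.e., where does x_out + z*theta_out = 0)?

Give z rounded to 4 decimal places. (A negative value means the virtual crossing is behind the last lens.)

Answer: -42.5333

Derivation:
Initial: x=10.0000 theta=0.0000
After 1 (propagate distance d=5): x=10.0000 theta=0.0000
After 2 (thin lens f=37): x=10.0000 theta=-10/37 (≈-0.2703)
After 3 (propagate distance d=25): x=120/37 (≈3.2432) theta=-10/37 (≈-0.2703)
After 4 (thin lens f=20): x=120/37 (≈3.2432) theta=-16/37 (≈-0.4324)
After 5 (propagate distance d=22): x=-232/37 (≈-6.2703) theta=-16/37 (≈-0.4324)
After 6 (thin lens f=22): x=-232/37 (≈-6.2703) theta=-60/407 (≈-0.1474)
z_focus = -x_out/theta_out = -(-232/37)/(-60/407) = -638/15 ≈ -42.5333
Rounded to 4 decimal places: z = -42.5333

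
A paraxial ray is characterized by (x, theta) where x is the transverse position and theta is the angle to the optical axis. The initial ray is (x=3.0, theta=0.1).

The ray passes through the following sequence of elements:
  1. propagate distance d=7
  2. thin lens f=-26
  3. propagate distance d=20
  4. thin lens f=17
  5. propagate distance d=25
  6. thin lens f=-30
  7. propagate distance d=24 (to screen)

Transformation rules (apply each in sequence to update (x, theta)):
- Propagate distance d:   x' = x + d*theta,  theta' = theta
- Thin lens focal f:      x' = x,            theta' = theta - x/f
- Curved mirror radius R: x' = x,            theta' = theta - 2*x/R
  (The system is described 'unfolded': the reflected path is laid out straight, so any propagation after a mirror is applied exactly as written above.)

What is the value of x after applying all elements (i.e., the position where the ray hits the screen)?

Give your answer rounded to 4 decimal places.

Initial: x=3.0000 theta=0.1000
After 1 (propagate distance d=7): x=3.7000 theta=0.1000
After 2 (thin lens f=-26): x=3.7000 theta=63/260 (≈0.2423)
After 3 (propagate distance d=20): x=1111/130 (≈8.5462) theta=63/260 (≈0.2423)
After 4 (thin lens f=17): x=1111/130 (≈8.5462) theta=-1151/4420 (≈-0.2604)
After 5 (propagate distance d=25): x=8999/4420 (≈2.0360) theta=-1151/4420 (≈-0.2604)
After 6 (thin lens f=-30): x=8999/4420 (≈2.0360) theta=-25531/132600 (≈-0.1925)
After 7 (propagate distance d=24 (to screen)): x=-57129/22100 (≈-2.5850) theta=-25531/132600 (≈-0.1925)
Rounded to 4 decimal places: x = -2.5850

Answer: -2.5850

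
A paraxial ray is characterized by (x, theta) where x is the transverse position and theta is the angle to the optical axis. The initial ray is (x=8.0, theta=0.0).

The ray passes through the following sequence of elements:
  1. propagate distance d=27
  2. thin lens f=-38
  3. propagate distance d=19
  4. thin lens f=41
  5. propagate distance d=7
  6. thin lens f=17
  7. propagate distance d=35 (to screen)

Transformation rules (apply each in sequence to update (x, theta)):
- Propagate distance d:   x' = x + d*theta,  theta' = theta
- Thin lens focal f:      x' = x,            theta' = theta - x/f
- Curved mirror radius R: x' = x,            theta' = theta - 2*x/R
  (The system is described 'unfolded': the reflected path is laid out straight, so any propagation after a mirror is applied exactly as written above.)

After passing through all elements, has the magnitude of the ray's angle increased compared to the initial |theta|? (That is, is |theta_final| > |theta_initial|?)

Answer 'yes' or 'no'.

Initial: x=8.0000 theta=0.0000
After 1 (propagate distance d=27): x=8.0000 theta=0.0000
After 2 (thin lens f=-38): x=8.0000 theta=4/19 (≈0.2105)
After 3 (propagate distance d=19): x=12.0000 theta=4/19 (≈0.2105)
After 4 (thin lens f=41): x=12.0000 theta=-64/779 (≈-0.0822)
After 5 (propagate distance d=7): x=8900/779 (≈11.4249) theta=-64/779 (≈-0.0822)
After 6 (thin lens f=17): x=8900/779 (≈11.4249) theta=-9988/13243 (≈-0.7542)
After 7 (propagate distance d=35 (to screen)): x=-198280/13243 (≈-14.9724) theta=-9988/13243 (≈-0.7542)
|theta_initial|=0.0000 |theta_final|=9988/13243 (≈0.7542) -> increased

Answer: yes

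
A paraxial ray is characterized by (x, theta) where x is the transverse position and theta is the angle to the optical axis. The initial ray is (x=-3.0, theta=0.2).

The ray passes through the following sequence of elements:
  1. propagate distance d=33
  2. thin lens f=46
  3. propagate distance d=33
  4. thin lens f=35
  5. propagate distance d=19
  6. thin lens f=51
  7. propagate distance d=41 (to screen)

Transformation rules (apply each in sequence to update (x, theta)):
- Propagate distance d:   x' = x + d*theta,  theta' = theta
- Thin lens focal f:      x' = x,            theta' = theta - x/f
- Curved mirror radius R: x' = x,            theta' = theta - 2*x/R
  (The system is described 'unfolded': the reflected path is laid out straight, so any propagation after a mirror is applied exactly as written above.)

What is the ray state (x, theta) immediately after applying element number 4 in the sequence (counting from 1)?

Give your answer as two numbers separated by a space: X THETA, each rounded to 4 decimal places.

Initial: x=-3.0000 theta=0.2000
After 1 (propagate distance d=33): x=3.6000 theta=0.2000
After 2 (thin lens f=46): x=3.6000 theta=14/115 (≈0.1217)
After 3 (propagate distance d=33): x=876/115 (≈7.6174) theta=14/115 (≈0.1217)
After 4 (thin lens f=35): x=876/115 (≈7.6174) theta=-386/4025 (≈-0.0959)
Rounded to 4 decimal places: x = 7.6174, theta = -0.0959

Answer: 7.6174 -0.0959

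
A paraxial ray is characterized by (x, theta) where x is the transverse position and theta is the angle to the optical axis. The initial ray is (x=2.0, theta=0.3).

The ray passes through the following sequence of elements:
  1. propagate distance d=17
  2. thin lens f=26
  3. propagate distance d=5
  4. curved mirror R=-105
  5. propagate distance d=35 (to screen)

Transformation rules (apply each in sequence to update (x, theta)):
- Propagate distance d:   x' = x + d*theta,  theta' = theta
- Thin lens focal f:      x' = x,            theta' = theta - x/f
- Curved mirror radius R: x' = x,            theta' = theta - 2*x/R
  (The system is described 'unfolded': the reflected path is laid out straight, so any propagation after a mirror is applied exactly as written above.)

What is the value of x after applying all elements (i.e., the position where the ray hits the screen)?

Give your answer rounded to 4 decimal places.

Answer: 13.0000

Derivation:
Initial: x=2.0000 theta=0.3000
After 1 (propagate distance d=17): x=7.1000 theta=0.3000
After 2 (thin lens f=26): x=7.1000 theta=7/260 (≈0.0269)
After 3 (propagate distance d=5): x=1881/260 (≈7.2346) theta=7/260 (≈0.0269)
After 4 (curved mirror R=-105): x=1881/260 (≈7.2346) theta=1499/9100 (≈0.1647)
After 5 (propagate distance d=35 (to screen)): x=13.0000 theta=1499/9100 (≈0.1647)
Rounded to 4 decimal places: x = 13.0000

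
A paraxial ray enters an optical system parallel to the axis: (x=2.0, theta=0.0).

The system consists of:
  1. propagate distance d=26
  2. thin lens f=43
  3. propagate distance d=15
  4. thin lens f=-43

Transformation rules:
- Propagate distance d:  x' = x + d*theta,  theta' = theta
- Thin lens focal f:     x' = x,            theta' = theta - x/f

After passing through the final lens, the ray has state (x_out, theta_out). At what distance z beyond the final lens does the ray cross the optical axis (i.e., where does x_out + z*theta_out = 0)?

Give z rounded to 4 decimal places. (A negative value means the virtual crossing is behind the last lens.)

Answer: 80.2667

Derivation:
Initial: x=2.0000 theta=0.0000
After 1 (propagate distance d=26): x=2.0000 theta=0.0000
After 2 (thin lens f=43): x=2.0000 theta=-2/43 (≈-0.0465)
After 3 (propagate distance d=15): x=56/43 (≈1.3023) theta=-2/43 (≈-0.0465)
After 4 (thin lens f=-43): x=56/43 (≈1.3023) theta=-30/1849 (≈-0.0162)
z_focus = -x_out/theta_out = -(56/43)/(-30/1849) = 1204/15 ≈ 80.2667
Rounded to 4 decimal places: z = 80.2667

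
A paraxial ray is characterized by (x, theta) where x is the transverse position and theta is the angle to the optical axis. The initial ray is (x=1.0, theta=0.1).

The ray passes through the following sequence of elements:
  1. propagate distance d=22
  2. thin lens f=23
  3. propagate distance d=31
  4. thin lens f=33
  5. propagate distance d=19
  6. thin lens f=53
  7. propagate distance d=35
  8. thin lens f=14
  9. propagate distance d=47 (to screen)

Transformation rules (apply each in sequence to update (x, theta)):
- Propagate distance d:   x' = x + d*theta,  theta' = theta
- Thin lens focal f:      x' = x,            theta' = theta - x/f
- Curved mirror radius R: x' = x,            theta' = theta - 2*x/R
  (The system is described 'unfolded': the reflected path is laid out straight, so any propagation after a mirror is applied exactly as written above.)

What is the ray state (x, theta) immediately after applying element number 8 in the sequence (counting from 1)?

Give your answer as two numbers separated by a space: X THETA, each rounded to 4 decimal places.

Initial: x=1.0000 theta=0.1000
After 1 (propagate distance d=22): x=3.2000 theta=0.1000
After 2 (thin lens f=23): x=3.2000 theta=-9/230 (≈-0.0391)
After 3 (propagate distance d=31): x=457/230 (≈1.9870) theta=-9/230 (≈-0.0391)
After 4 (thin lens f=33): x=457/230 (≈1.9870) theta=-377/3795 (≈-0.0993)
After 5 (propagate distance d=19): x=151/1518 (≈0.0995) theta=-377/3795 (≈-0.0993)
After 6 (thin lens f=53): x=151/1518 (≈0.0995) theta=-40717/402270 (≈-0.1012)
After 7 (propagate distance d=35): x=-138508/40227 (≈-3.4432) theta=-40717/402270 (≈-0.1012)
After 8 (thin lens f=14): x=-138508/40227 (≈-3.4432) theta=407521/2815890 (≈0.1447)
Rounded to 4 decimal places: x = -3.4432, theta = 0.1447

Answer: -3.4432 0.1447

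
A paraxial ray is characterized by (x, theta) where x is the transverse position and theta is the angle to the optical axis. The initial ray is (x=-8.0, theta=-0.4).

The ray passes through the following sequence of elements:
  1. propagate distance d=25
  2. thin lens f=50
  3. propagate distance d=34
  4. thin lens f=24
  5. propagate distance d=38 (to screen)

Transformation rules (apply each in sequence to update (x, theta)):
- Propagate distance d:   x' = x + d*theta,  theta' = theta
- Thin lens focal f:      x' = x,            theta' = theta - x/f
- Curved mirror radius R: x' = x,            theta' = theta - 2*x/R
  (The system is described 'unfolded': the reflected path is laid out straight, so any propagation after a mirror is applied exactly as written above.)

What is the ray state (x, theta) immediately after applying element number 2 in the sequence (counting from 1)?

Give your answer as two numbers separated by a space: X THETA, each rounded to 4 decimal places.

Initial: x=-8.0000 theta=-0.4000
After 1 (propagate distance d=25): x=-18.0000 theta=-0.4000
After 2 (thin lens f=50): x=-18.0000 theta=-0.0400
Rounded to 4 decimal places: x = -18.0000, theta = -0.0400

Answer: -18.0000 -0.0400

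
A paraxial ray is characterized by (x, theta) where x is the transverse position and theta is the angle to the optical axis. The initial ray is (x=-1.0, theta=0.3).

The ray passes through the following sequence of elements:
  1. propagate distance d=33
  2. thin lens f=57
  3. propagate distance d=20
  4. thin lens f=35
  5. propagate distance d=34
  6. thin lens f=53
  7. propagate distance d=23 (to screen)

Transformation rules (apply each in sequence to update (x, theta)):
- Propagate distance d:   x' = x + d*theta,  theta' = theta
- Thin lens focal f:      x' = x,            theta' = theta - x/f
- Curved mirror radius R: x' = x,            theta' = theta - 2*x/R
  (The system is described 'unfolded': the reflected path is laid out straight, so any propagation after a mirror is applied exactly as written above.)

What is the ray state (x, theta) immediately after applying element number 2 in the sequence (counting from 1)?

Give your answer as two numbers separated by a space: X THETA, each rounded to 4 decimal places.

Initial: x=-1.0000 theta=0.3000
After 1 (propagate distance d=33): x=8.9000 theta=0.3000
After 2 (thin lens f=57): x=8.9000 theta=41/285 (≈0.1439)
Rounded to 4 decimal places: x = 8.9000, theta = 0.1439

Answer: 8.9000 0.1439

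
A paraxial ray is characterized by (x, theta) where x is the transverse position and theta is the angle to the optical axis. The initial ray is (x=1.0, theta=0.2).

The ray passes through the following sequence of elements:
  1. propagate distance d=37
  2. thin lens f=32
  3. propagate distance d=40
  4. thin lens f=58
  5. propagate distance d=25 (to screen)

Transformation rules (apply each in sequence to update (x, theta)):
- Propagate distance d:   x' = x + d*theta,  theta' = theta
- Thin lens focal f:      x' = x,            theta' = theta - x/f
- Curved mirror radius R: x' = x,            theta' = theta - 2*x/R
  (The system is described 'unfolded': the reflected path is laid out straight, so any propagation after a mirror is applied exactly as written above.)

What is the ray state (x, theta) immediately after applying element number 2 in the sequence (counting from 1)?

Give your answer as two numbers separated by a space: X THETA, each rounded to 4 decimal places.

Initial: x=1.0000 theta=0.2000
After 1 (propagate distance d=37): x=8.4000 theta=0.2000
After 2 (thin lens f=32): x=8.4000 theta=-0.0625
Rounded to 4 decimal places: x = 8.4000, theta = -0.0625

Answer: 8.4000 -0.0625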